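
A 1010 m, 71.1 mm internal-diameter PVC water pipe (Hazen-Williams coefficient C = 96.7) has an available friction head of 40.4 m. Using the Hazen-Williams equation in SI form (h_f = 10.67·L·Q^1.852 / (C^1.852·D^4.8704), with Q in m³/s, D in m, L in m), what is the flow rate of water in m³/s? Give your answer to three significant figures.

Rearranging: Q = [h_f·C^1.852·D^4.8704 / (10.67·L)]^(1/1.852)
Q = [40.4·96.7^1.852·0.0711^4.8704 / (10.67·1010)]^0.540 = 0.004530 m³/s

Q ≈ 0.00453 m³/s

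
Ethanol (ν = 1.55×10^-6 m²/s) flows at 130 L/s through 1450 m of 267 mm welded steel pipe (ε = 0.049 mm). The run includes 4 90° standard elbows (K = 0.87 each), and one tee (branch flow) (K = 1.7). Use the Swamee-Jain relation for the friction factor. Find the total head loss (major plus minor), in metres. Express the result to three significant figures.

V = 4Q/(πD²) = 2.322 m/s; V²/2g = 0.2748 m
Re = 4.00×10^5, ε/D = 1.84×10^-4 → f = 0.01568 (Swamee-Jain)
Major: h_f = f(L/D)·V²/2g = 0.01568·5431·0.2748 = 23.40 m
Minor: ΣK = 5.18; h_m = ΣK·V²/2g = 1.423 m
Total H_L = 23.40 + 1.423 = 24.83 m

H_L ≈ 24.8 m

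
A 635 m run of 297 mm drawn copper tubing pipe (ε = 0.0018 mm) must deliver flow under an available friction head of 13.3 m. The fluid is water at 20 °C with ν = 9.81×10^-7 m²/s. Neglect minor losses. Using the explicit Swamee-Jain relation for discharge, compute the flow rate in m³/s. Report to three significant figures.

Swamee-Jain (Type II): Q = -0.965·√(gD⁵h_f/L)·ln[ε/(3.7D) + √(3.17ν²L/(gD³h_f))]
√(gD⁵h_f/L) = √(9.81·0.297⁵·13.3/635) = 0.02179
ε/(3.7D) = 1.64×10^-6; √(3.17ν²L/(gD³h_f)) = 2.38×10^-5
Q = -0.965·0.02179·ln(2.544×10^-5) = 0.2225 m³/s
Check: V = 3.21 m/s, Re = 9.72×10^5, f = 0.01181, h_f = 13.3 m ≈ 13.3 m ✓

Q ≈ 0.222 m³/s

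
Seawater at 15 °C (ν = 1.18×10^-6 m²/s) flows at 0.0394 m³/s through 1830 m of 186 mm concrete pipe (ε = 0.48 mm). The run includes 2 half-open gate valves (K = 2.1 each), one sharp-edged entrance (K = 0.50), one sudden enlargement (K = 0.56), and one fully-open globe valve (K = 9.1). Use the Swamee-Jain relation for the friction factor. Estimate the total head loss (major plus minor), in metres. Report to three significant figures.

V = 4Q/(πD²) = 1.450 m/s; V²/2g = 0.1072 m
Re = 2.29×10^5, ε/D = 0.00258 → f = 0.02592 (Swamee-Jain)
Major: h_f = f(L/D)·V²/2g = 0.02592·9839·0.1072 = 27.33 m
Minor: ΣK = 14.4; h_m = ΣK·V²/2g = 1.539 m
Total H_L = 27.33 + 1.539 = 28.87 m

H_L ≈ 28.9 m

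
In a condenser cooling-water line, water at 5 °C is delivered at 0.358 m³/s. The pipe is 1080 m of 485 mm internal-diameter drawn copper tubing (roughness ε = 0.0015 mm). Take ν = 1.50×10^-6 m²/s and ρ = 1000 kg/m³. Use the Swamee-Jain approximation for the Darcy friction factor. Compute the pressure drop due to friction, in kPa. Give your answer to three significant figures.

V = 4Q/(πD²) = 4·0.358/(π·0.485²) = 1.938 m/s
Re = VD/ν = 1.938·0.485/1.50×10^-6 = 6.27×10^5 → turbulent
ε/D = 0.0015/485 = 3.09×10^-6
Swamee-Jain: f = 0.01264
h_f = f(L/D)V²/(2g) = 0.01264·(1080/0.485)·1.938²/(2·9.81) = 5.385 m
Δp = ρg·h_f = 1000·9.81·5.385 = 52.83 kPa

Δp ≈ 52.8 kPa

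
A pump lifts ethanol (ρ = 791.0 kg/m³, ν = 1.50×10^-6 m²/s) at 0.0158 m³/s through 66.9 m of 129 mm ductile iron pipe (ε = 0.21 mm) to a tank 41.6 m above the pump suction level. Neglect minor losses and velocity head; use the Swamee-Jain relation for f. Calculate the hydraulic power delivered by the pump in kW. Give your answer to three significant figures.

P_hyd ≈ 5.22 kW

V = 4Q/(πD²) = 1.209 m/s; Re = 1.04×10^5; ε/D = 0.00163; f = 0.02425
h_f = f(L/D)V²/2g = 0.9367 m
Total head H = z + h_f = 41.6 + 0.9367 = 42.54 m
P_hyd = ρgQH = 791.0·9.81·0.0158·42.54 = 5.215 kW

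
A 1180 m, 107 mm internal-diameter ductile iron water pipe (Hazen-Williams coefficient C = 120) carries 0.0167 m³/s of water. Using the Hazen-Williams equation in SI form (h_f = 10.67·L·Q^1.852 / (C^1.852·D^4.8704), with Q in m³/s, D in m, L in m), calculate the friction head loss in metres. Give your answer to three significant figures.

h_f ≈ 48.4 m

h_f = 10.67·1180·0.0167^1.852 / (120^1.852·0.107^4.8704) = 48.44 m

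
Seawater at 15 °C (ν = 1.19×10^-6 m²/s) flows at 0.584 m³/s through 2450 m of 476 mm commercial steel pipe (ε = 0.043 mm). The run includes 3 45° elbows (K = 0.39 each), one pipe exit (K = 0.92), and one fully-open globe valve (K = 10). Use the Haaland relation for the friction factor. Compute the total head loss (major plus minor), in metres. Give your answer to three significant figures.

V = 4Q/(πD²) = 3.282 m/s; V²/2g = 0.5489 m
Re = 1.31×10^6, ε/D = 9.03×10^-5 → f = 0.01290 (Haaland)
Major: h_f = f(L/D)·V²/2g = 0.01290·5147·0.5489 = 36.45 m
Minor: ΣK = 12.1; h_m = ΣK·V²/2g = 6.637 m
Total H_L = 36.45 + 6.637 = 43.09 m

H_L ≈ 43.1 m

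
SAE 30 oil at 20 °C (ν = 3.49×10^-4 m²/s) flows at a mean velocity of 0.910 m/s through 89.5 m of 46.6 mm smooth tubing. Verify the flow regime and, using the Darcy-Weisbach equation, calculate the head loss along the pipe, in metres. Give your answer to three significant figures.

Re = VD/ν = 0.910·0.04660/3.49×10^-4 = 122 → laminar (Re < 2300)
f = 64/Re = 0.5267
h_f = f(L/D)V²/(2g) = 0.5267·(89.5/0.04660)·0.910²/(2·9.81) = 42.70 m

h_f ≈ 42.7 m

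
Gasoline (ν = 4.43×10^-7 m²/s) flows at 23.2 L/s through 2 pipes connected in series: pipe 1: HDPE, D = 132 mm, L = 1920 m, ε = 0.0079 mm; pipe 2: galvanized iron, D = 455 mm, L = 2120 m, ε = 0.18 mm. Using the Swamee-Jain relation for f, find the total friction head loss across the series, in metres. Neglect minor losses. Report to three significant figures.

H ≈ 29.8 m

Pipe 1: V = 1.695 m/s, Re = 5.05×10^5, ε/D = 5.98×10^-5, f = 0.01395, h_1 = f(L/D)V²/2g = 29.72 m
Pipe 2: V = 0.1427 m/s, Re = 1.47×10^5, ε/D = 3.96×10^-4, f = 0.01900, h_2 = f(L/D)V²/2g = 0.09184 m
Series → Q common, losses add: H = Σh = 29.81 m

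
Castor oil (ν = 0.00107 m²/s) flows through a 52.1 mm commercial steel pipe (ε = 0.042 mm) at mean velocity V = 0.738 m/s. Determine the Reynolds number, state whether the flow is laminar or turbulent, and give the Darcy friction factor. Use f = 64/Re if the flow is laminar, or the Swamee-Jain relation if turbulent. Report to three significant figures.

Re ≈ 35.9; laminar; f = 64/Re ≈ 1.78

Re = VD/ν = 0.7380·0.0521/0.00107 = 35.9
Re < 2300 → laminar → f = 64/Re = 1.781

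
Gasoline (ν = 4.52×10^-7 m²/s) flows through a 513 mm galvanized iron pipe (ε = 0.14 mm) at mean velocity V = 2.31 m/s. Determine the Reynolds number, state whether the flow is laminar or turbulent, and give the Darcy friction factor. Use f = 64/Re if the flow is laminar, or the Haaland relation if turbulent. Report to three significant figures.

Re ≈ 2.62×10^6; turbulent; f ≈ 0.0149

Re = VD/ν = 2.310·0.513/4.52×10^-7 = 2.62×10^6
Re > 4000 → turbulent; ε/D = 2.73×10^-4
Haaland: f = 0.01494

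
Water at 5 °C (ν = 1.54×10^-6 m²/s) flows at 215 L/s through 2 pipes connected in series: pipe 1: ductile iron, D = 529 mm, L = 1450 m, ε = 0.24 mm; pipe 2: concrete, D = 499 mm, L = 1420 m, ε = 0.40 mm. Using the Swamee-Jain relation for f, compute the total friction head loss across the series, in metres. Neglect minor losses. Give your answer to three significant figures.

Pipe 1: V = 0.9782 m/s, Re = 3.36×10^5, ε/D = 4.54×10^-4, f = 0.01791, h_1 = f(L/D)V²/2g = 2.394 m
Pipe 2: V = 1.099 m/s, Re = 3.56×10^5, ε/D = 8.02×10^-4, f = 0.01971, h_2 = f(L/D)V²/2g = 3.455 m
Series → Q common, losses add: H = Σh = 5.850 m

H ≈ 5.85 m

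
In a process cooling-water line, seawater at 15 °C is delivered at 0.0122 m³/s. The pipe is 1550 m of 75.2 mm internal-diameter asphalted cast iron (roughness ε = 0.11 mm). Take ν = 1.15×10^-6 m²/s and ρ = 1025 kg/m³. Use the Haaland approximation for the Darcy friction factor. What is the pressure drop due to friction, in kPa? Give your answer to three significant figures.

Δp ≈ 1810 kPa

V = 4Q/(πD²) = 4·0.0122/(π·0.0752²) = 2.747 m/s
Re = VD/ν = 2.747·0.0752/1.15×10^-6 = 1.80×10^5 → turbulent
ε/D = 0.11/75.2 = 0.00146
Haaland: f = 0.02270
h_f = f(L/D)V²/(2g) = 0.02270·(1550/0.0752)·2.747²/(2·9.81) = 179.9 m
Δp = ρg·h_f = 1025·9.81·179.9 = 1809 kPa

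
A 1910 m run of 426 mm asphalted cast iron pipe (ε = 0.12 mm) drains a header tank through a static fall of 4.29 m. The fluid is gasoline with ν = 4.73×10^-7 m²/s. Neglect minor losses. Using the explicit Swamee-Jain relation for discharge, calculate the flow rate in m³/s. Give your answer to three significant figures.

Swamee-Jain (Type II): Q = -0.965·√(gD⁵h_f/L)·ln[ε/(3.7D) + √(3.17ν²L/(gD³h_f))]
√(gD⁵h_f/L) = √(9.81·0.426⁵·4.29/1910) = 0.01758
ε/(3.7D) = 7.61×10^-5; √(3.17ν²L/(gD³h_f)) = 2.04×10^-5
Q = -0.965·0.01758·ln(9.654×10^-5) = 0.1569 m³/s
Check: V = 1.10 m/s, Re = 9.91×10^5, f = 0.01560, h_f = 4.32 m ≈ 4.29 m ✓

Q ≈ 0.157 m³/s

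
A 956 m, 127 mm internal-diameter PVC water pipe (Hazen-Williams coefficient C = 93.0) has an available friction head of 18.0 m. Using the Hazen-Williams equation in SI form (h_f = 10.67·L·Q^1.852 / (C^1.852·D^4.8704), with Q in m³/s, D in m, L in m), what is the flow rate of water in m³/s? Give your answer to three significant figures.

Rearranging: Q = [h_f·C^1.852·D^4.8704 / (10.67·L)]^(1/1.852)
Q = [18.0·93.0^1.852·0.127^4.8704 / (10.67·956)]^0.540 = 0.01333 m³/s

Q ≈ 0.0133 m³/s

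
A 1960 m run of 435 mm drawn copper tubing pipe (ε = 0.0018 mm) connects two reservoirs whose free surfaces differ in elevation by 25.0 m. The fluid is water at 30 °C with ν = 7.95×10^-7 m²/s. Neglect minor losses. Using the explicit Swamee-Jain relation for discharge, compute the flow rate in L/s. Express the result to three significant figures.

Q ≈ 473 L/s

Swamee-Jain (Type II): Q = -0.965·√(gD⁵h_f/L)·ln[ε/(3.7D) + √(3.17ν²L/(gD³h_f))]
√(gD⁵h_f/L) = √(9.81·0.435⁵·25.0/1960) = 0.04415
ε/(3.7D) = 1.12×10^-6; √(3.17ν²L/(gD³h_f)) = 1.39×10^-5
Q = -0.965·0.04415·ln(1.507×10^-5) = 0.4730 m³/s
Check: V = 3.18 m/s, Re = 1.74×10^6, f = 0.01074, h_f = 25.0 m ≈ 25.0 m ✓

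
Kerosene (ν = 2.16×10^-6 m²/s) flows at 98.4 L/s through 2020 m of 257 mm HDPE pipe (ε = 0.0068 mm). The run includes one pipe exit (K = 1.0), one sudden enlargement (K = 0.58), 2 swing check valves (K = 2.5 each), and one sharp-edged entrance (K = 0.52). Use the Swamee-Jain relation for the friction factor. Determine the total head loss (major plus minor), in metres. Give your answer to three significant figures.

V = 4Q/(πD²) = 1.897 m/s; V²/2g = 0.1834 m
Re = 2.26×10^5, ε/D = 2.65×10^-5 → f = 0.01543 (Swamee-Jain)
Major: h_f = f(L/D)·V²/2g = 0.01543·7860·0.1834 = 22.24 m
Minor: ΣK = 7.10; h_m = ΣK·V²/2g = 1.302 m
Total H_L = 22.24 + 1.302 = 23.55 m

H_L ≈ 23.5 m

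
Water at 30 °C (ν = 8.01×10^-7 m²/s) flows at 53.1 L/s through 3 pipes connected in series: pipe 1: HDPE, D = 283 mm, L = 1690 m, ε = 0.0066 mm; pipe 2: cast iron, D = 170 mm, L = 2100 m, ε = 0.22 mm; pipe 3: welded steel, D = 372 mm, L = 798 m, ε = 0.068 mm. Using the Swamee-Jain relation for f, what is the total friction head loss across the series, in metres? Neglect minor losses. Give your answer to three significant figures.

H ≈ 77.9 m

Pipe 1: V = 0.8442 m/s, Re = 2.98×10^5, ε/D = 2.33×10^-5, f = 0.01466, h_1 = f(L/D)V²/2g = 3.180 m
Pipe 2: V = 2.339 m/s, Re = 4.97×10^5, ε/D = 0.00129, f = 0.02155, h_2 = f(L/D)V²/2g = 74.26 m
Pipe 3: V = 0.4886 m/s, Re = 2.27×10^5, ε/D = 1.83×10^-4, f = 0.01673, h_3 = f(L/D)V²/2g = 0.4366 m
Series → Q common, losses add: H = Σh = 77.87 m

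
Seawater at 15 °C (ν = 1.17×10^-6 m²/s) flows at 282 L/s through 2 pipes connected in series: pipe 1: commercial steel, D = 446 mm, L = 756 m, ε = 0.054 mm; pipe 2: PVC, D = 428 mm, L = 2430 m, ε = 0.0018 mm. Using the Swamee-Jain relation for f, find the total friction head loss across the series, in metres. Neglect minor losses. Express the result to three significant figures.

Pipe 1: V = 1.805 m/s, Re = 6.88×10^5, ε/D = 1.21×10^-4, f = 0.01425, h_1 = f(L/D)V²/2g = 4.010 m
Pipe 2: V = 1.960 m/s, Re = 7.17×10^5, ε/D = 4.21×10^-6, f = 0.01237, h_2 = f(L/D)V²/2g = 13.75 m
Series → Q common, losses add: H = Σh = 17.76 m

H ≈ 17.8 m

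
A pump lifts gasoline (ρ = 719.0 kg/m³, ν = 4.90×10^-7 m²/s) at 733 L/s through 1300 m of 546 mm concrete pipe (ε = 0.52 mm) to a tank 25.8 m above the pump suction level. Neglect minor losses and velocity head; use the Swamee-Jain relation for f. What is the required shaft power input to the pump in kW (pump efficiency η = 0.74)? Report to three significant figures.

V = 4Q/(πD²) = 3.131 m/s; Re = 3.49×10^6; ε/D = 9.52×10^-4; f = 0.01954
h_f = f(L/D)V²/2g = 23.24 m
Total head H = z + h_f = 25.8 + 23.24 = 49.04 m
P_hyd = ρgQH = 719.0·9.81·0.733·49.04 = 253.5 kW
P_shaft = P_hyd/η = 253.5/0.74 = 342.6 kW

P_shaft ≈ 343 kW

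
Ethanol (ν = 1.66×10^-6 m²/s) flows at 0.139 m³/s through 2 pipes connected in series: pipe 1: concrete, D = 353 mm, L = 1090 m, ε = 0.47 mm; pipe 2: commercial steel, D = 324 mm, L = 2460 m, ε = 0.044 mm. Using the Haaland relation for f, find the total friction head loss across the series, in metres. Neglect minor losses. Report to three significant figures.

H ≈ 23.8 m

Pipe 1: V = 1.420 m/s, Re = 3.02×10^5, ε/D = 0.00133, f = 0.02182, h_1 = f(L/D)V²/2g = 6.926 m
Pipe 2: V = 1.686 m/s, Re = 3.29×10^5, ε/D = 1.36×10^-4, f = 0.01536, h_2 = f(L/D)V²/2g = 16.89 m
Series → Q common, losses add: H = Σh = 23.82 m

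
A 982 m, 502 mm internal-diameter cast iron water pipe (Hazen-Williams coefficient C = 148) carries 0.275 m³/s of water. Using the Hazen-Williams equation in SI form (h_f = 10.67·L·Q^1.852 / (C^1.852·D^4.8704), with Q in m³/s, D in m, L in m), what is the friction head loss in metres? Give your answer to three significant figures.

h_f ≈ 2.63 m

h_f = 10.67·982·0.275^1.852 / (148^1.852·0.502^4.8704) = 2.632 m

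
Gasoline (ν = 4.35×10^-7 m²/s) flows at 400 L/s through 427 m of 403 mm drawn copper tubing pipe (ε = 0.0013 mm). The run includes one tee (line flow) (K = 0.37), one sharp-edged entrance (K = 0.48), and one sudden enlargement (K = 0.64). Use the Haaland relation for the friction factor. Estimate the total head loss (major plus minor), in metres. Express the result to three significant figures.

H_L ≈ 5.99 m

V = 4Q/(πD²) = 3.136 m/s; V²/2g = 0.5012 m
Re = 2.91×10^6, ε/D = 3.23×10^-6 → f = 0.009873 (Haaland)
Major: h_f = f(L/D)·V²/2g = 0.009873·1060·0.5012 = 5.243 m
Minor: ΣK = 1.49; h_m = ΣK·V²/2g = 0.7468 m
Total H_L = 5.243 + 0.7468 = 5.990 m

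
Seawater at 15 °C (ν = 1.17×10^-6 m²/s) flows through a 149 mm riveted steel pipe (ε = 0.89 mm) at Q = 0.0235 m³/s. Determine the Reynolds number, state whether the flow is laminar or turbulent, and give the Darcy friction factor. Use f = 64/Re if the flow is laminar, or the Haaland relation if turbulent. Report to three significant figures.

V = 4Q/(πD²) = 1.348 m/s
Re = VD/ν = 1.348·0.149/1.17×10^-6 = 1.72×10^5
Re > 4000 → turbulent; ε/D = 0.00597
Haaland: f = 0.03258

Re ≈ 1.72×10^5; turbulent; f ≈ 0.0326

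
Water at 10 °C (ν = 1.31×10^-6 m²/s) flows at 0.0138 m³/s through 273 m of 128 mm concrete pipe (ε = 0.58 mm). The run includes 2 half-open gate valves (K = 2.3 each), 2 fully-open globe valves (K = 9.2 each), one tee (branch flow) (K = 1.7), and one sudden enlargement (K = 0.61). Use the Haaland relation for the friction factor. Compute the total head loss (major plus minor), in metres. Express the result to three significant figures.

H_L ≈ 5.29 m

V = 4Q/(πD²) = 1.072 m/s; V²/2g = 0.05862 m
Re = 1.05×10^5, ε/D = 0.00453 → f = 0.03041 (Haaland)
Major: h_f = f(L/D)·V²/2g = 0.03041·2133·0.05862 = 3.801 m
Minor: ΣK = 25.3; h_m = ΣK·V²/2g = 1.484 m
Total H_L = 3.801 + 1.484 = 5.285 m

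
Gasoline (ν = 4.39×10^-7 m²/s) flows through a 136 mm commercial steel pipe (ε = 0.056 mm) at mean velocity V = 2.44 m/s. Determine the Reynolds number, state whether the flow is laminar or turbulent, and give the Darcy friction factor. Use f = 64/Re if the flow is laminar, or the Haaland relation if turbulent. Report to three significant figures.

Re = VD/ν = 2.440·0.136/4.39×10^-7 = 7.56×10^5
Re > 4000 → turbulent; ε/D = 4.12×10^-4
Haaland: f = 0.01669

Re ≈ 7.56×10^5; turbulent; f ≈ 0.0167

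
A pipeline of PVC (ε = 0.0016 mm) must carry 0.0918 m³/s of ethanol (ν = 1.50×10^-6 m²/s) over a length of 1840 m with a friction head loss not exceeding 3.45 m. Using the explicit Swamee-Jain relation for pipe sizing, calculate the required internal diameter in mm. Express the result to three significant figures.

Swamee-Jain (Type III): D = 0.66·[ε^1.25·(LQ²/(gh_f))^4.75 + ν·Q^9.4·(L/(gh_f))^5.2]^0.04
LQ²/(gh_f) = 0.4582; L/(gh_f) = 54.37
Term 1 = ε^1.25·(…)^4.75 = 1.40×10^-9; Term 2 = ν·Q^9.4·(…)^5.2 = 2.82×10^-7
D = 0.66·(1.40×10^-9 + 2.82×10^-7)^0.04 = 0.3611 m = 361 mm
Check: V = 0.896 m/s, Re = 2.16×10^5, f = 0.01535, h_f = 3.20 m ≈ 3.45 m ✓

D ≈ 361 mm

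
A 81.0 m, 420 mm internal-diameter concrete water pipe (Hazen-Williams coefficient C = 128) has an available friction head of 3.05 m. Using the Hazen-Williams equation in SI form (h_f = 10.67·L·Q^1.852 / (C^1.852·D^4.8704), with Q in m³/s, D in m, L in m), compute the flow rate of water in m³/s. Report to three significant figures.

Q ≈ 0.620 m³/s

Rearranging: Q = [h_f·C^1.852·D^4.8704 / (10.67·L)]^(1/1.852)
Q = [3.05·128^1.852·0.420^4.8704 / (10.67·81.0)]^0.540 = 0.6198 m³/s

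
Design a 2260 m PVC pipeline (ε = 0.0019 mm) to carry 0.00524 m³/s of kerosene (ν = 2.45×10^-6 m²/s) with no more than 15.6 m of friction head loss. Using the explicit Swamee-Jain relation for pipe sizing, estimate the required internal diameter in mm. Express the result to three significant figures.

D ≈ 95.7 mm

Swamee-Jain (Type III): D = 0.66·[ε^1.25·(LQ²/(gh_f))^4.75 + ν·Q^9.4·(L/(gh_f))^5.2]^0.04
LQ²/(gh_f) = 4.055×10^-4; L/(gh_f) = 14.77
Term 1 = ε^1.25·(…)^4.75 = 5.45×10^-24; Term 2 = ν·Q^9.4·(…)^5.2 = 1.07×10^-21
D = 0.66·(5.45×10^-24 + 1.07×10^-21)^0.04 = 0.09569 m = 95.7 mm
Check: V = 0.729 m/s, Re = 2.85×10^4, f = 0.02373, h_f = 15.2 m ≈ 15.6 m ✓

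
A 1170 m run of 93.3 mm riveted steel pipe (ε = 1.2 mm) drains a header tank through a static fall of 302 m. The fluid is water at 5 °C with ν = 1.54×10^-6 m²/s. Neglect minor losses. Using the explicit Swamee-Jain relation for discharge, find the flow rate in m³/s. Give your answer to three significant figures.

Swamee-Jain (Type II): Q = -0.965·√(gD⁵h_f/L)·ln[ε/(3.7D) + √(3.17ν²L/(gD³h_f))]
√(gD⁵h_f/L) = √(9.81·0.0933⁵·302/1170) = 0.004231
ε/(3.7D) = 0.00348; √(3.17ν²L/(gD³h_f)) = 6.05×10^-5
Q = -0.965·0.004231·ln(0.003537) = 0.02305 m³/s
Check: V = 3.37 m/s, Re = 2.04×10^5, f = 0.04175, h_f = 303 m ≈ 302 m ✓

Q ≈ 0.0230 m³/s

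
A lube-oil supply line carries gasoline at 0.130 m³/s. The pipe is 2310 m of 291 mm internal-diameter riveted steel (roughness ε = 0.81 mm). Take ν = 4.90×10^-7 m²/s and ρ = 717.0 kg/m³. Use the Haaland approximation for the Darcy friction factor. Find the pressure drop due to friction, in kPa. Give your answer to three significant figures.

V = 4Q/(πD²) = 4·0.130/(π·0.291²) = 1.955 m/s
Re = VD/ν = 1.955·0.291/4.90×10^-7 = 1.16×10^6 → turbulent
ε/D = 0.81/291 = 0.00278
Haaland: f = 0.02579
h_f = f(L/D)V²/(2g) = 0.02579·(2310/0.291)·1.955²/(2·9.81) = 39.86 m
Δp = ρg·h_f = 717.0·9.81·39.86 = 280.4 kPa

Δp ≈ 280 kPa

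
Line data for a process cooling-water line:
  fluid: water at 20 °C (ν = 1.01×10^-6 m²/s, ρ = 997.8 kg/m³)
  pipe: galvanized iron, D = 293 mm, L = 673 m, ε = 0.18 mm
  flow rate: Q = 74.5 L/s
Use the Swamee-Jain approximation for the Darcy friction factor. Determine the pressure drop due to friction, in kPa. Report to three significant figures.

Δp ≈ 26.4 kPa

V = 4Q/(πD²) = 4·0.0745/(π·0.293²) = 1.105 m/s
Re = VD/ν = 1.105·0.293/1.01×10^-6 = 3.21×10^5 → turbulent
ε/D = 0.18/293 = 6.14×10^-4
Swamee-Jain: f = 0.01888
h_f = f(L/D)V²/(2g) = 0.01888·(673/0.293)·1.105²/(2·9.81) = 2.698 m
Δp = ρg·h_f = 997.8·9.81·2.698 = 26.41 kPa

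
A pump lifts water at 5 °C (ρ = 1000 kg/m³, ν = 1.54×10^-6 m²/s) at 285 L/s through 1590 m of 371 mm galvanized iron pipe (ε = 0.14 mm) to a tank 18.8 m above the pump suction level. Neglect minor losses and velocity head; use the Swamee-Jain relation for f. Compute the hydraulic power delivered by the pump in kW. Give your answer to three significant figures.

V = 4Q/(πD²) = 2.636 m/s; Re = 6.35×10^5; ε/D = 3.77×10^-4; f = 0.01673
h_f = f(L/D)V²/2g = 25.40 m
Total head H = z + h_f = 18.8 + 25.40 = 44.20 m
P_hyd = ρgQH = 1000·9.81·0.285·44.20 = 123.6 kW

P_hyd ≈ 124 kW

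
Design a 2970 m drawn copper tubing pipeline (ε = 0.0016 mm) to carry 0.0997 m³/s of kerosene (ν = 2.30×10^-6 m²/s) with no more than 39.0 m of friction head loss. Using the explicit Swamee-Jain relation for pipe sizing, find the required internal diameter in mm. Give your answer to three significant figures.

Swamee-Jain (Type III): D = 0.66·[ε^1.25·(LQ²/(gh_f))^4.75 + ν·Q^9.4·(L/(gh_f))^5.2]^0.04
LQ²/(gh_f) = 0.07716; L/(gh_f) = 7.763
Term 1 = ε^1.25·(…)^4.75 = 2.95×10^-13; Term 2 = ν·Q^9.4·(…)^5.2 = 3.78×10^-11
D = 0.66·(2.95×10^-13 + 3.78×10^-11)^0.04 = 0.2528 m = 253 mm
Check: V = 1.99 m/s, Re = 2.18×10^5, f = 0.01533, h_f = 36.2 m ≈ 39.0 m ✓

D ≈ 253 mm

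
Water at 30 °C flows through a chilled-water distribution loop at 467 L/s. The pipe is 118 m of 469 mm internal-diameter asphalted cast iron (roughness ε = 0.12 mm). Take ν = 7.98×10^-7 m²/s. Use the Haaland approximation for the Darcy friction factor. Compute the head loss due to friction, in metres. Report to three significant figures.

h_f ≈ 1.40 m

V = 4Q/(πD²) = 4·0.467/(π·0.469²) = 2.703 m/s
Re = VD/ν = 2.703·0.469/7.98×10^-7 = 1.59×10^6 → turbulent
ε/D = 0.12/469 = 2.56×10^-4
Haaland: f = 0.01494
h_f = f(L/D)V²/(2g) = 0.01494·(118/0.469)·2.703²/(2·9.81) = 1.400 m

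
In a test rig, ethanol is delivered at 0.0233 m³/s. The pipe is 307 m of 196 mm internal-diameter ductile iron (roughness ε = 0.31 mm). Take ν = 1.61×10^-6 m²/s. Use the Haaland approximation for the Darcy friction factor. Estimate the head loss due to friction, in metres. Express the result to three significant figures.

h_f ≈ 1.14 m

V = 4Q/(πD²) = 4·0.0233/(π·0.196²) = 0.7722 m/s
Re = VD/ν = 0.7722·0.196/1.61×10^-6 = 9.40×10^4 → turbulent
ε/D = 0.31/196 = 0.00158
Haaland: f = 0.02391
h_f = f(L/D)V²/(2g) = 0.02391·(307/0.196)·0.7722²/(2·9.81) = 1.138 m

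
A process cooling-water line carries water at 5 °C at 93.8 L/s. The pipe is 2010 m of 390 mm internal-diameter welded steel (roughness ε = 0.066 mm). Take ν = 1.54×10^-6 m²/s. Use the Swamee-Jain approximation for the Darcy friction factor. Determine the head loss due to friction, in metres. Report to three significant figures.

h_f ≈ 2.74 m

V = 4Q/(πD²) = 4·0.0938/(π·0.390²) = 0.7852 m/s
Re = VD/ν = 0.7852·0.390/1.54×10^-6 = 1.99×10^5 → turbulent
ε/D = 0.066/390 = 1.69×10^-4
Swamee-Jain: f = 0.01693
h_f = f(L/D)V²/(2g) = 0.01693·(2010/0.390)·0.7852²/(2·9.81) = 2.741 m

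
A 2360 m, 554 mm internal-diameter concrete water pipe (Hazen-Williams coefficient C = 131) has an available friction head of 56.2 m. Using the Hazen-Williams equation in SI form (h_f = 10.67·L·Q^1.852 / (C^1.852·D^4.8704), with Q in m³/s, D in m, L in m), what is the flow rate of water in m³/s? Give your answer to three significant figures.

Rearranging: Q = [h_f·C^1.852·D^4.8704 / (10.67·L)]^(1/1.852)
Q = [56.2·131^1.852·0.554^4.8704 / (10.67·2360)]^0.540 = 1.026 m³/s

Q ≈ 1.03 m³/s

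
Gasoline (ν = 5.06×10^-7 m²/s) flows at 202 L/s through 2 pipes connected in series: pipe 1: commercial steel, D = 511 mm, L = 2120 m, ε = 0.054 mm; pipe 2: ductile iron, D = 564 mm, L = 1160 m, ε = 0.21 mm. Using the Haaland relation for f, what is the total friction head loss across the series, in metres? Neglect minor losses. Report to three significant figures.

Pipe 1: V = 0.9850 m/s, Re = 9.95×10^5, ε/D = 1.06×10^-4, f = 0.01341, h_1 = f(L/D)V²/2g = 2.752 m
Pipe 2: V = 0.8085 m/s, Re = 9.01×10^5, ε/D = 3.72×10^-4, f = 0.01628, h_2 = f(L/D)V²/2g = 1.116 m
Series → Q common, losses add: H = Σh = 3.867 m

H ≈ 3.87 m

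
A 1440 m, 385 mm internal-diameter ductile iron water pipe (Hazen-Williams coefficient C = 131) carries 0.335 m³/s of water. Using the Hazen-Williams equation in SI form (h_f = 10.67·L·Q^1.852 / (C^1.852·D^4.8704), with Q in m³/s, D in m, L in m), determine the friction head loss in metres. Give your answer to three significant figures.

h_f ≈ 25.4 m

h_f = 10.67·1440·0.335^1.852 / (131^1.852·0.385^4.8704) = 25.39 m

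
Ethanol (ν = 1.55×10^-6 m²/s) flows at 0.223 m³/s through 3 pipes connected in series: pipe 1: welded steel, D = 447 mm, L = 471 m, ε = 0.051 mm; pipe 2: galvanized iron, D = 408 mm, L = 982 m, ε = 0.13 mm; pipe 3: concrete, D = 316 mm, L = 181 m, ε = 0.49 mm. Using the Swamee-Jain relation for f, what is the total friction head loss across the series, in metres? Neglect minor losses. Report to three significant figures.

Pipe 1: V = 1.421 m/s, Re = 4.10×10^5, ε/D = 1.14×10^-4, f = 0.01497, h_1 = f(L/D)V²/2g = 1.623 m
Pipe 2: V = 1.706 m/s, Re = 4.49×10^5, ε/D = 3.19×10^-4, f = 0.01664, h_2 = f(L/D)V²/2g = 5.940 m
Pipe 3: V = 2.843 m/s, Re = 5.80×10^5, ε/D = 0.00155, f = 0.02240, h_3 = f(L/D)V²/2g = 5.288 m
Series → Q common, losses add: H = Σh = 12.85 m

H ≈ 12.9 m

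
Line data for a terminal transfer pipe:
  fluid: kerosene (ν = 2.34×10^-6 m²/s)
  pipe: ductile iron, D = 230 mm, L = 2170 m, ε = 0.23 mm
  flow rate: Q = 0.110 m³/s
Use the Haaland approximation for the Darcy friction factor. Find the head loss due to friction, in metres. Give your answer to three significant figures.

V = 4Q/(πD²) = 4·0.110/(π·0.230²) = 2.648 m/s
Re = VD/ν = 2.648·0.230/2.34×10^-6 = 2.60×10^5 → turbulent
ε/D = 0.23/230 = 0.00100
Haaland: f = 0.02065
h_f = f(L/D)V²/(2g) = 0.02065·(2170/0.230)·2.648²/(2·9.81) = 69.59 m

h_f ≈ 69.6 m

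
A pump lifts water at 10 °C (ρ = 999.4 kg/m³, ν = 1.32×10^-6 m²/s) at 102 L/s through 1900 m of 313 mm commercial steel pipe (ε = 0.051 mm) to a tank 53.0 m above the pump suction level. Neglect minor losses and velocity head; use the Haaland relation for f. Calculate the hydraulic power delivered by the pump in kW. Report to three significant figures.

P_hyd ≈ 61.5 kW

V = 4Q/(πD²) = 1.326 m/s; Re = 3.14×10^5; ε/D = 1.63×10^-4; f = 0.01568
h_f = f(L/D)V²/2g = 8.524 m
Total head H = z + h_f = 53.0 + 8.524 = 61.52 m
P_hyd = ρgQH = 999.4·9.81·0.102·61.52 = 61.53 kW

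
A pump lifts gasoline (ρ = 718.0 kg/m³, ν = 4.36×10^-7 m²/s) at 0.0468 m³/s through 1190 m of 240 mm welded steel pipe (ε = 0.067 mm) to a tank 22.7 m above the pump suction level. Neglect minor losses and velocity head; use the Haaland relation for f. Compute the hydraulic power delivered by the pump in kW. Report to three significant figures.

V = 4Q/(πD²) = 1.035 m/s; Re = 5.69×10^5; ε/D = 2.79×10^-4; f = 0.01585
h_f = f(L/D)V²/2g = 4.287 m
Total head H = z + h_f = 22.7 + 4.287 = 26.99 m
P_hyd = ρgQH = 718.0·9.81·0.0468·26.99 = 8.896 kW

P_hyd ≈ 8.90 kW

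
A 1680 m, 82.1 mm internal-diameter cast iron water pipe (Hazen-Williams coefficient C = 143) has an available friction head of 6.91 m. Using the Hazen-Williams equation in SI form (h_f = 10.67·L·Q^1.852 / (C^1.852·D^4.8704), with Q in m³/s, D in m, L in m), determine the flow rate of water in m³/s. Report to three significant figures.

Q ≈ 0.00286 m³/s

Rearranging: Q = [h_f·C^1.852·D^4.8704 / (10.67·L)]^(1/1.852)
Q = [6.91·143^1.852·0.0821^4.8704 / (10.67·1680)]^0.540 = 0.002863 m³/s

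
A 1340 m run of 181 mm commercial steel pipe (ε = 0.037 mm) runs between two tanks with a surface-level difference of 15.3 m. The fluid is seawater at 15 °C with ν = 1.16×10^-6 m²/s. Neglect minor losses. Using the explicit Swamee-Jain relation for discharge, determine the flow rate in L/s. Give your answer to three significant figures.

Swamee-Jain (Type II): Q = -0.965·√(gD⁵h_f/L)·ln[ε/(3.7D) + √(3.17ν²L/(gD³h_f))]
√(gD⁵h_f/L) = √(9.81·0.181⁵·15.3/1340) = 0.004665
ε/(3.7D) = 5.52×10^-5; √(3.17ν²L/(gD³h_f)) = 8.01×10^-5
Q = -0.965·0.004665·ln(1.354×10^-4) = 0.04010 m³/s
Check: V = 1.56 m/s, Re = 2.43×10^5, f = 0.01675, h_f = 15.3 m ≈ 15.3 m ✓

Q ≈ 40.1 L/s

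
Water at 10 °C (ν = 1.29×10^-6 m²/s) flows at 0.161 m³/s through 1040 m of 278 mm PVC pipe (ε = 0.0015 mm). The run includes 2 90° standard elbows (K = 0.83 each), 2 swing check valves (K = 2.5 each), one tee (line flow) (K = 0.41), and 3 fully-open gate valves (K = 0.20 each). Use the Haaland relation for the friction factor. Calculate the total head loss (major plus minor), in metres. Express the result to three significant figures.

H_L ≈ 19.9 m

V = 4Q/(πD²) = 2.652 m/s; V²/2g = 0.3586 m
Re = 5.72×10^5, ε/D = 5.40×10^-6 → f = 0.01282 (Haaland)
Major: h_f = f(L/D)·V²/2g = 0.01282·3741·0.3586 = 17.20 m
Minor: ΣK = 7.67; h_m = ΣK·V²/2g = 2.750 m
Total H_L = 17.20 + 2.750 = 19.95 m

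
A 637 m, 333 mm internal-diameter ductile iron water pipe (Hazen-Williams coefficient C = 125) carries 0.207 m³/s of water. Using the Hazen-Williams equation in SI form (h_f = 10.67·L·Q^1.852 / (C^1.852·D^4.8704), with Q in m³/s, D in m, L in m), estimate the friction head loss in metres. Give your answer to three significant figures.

h_f ≈ 10.2 m

h_f = 10.67·637·0.207^1.852 / (125^1.852·0.333^4.8704) = 10.18 m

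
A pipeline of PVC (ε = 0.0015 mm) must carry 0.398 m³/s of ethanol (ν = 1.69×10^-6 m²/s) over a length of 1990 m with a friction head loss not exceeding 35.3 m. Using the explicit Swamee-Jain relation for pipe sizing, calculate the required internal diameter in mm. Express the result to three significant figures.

Swamee-Jain (Type III): D = 0.66·[ε^1.25·(LQ²/(gh_f))^4.75 + ν·Q^9.4·(L/(gh_f))^5.2]^0.04
LQ²/(gh_f) = 0.9103; L/(gh_f) = 5.747
Term 1 = ε^1.25·(…)^4.75 = 3.36×10^-8; Term 2 = ν·Q^9.4·(…)^5.2 = 2.60×10^-6
D = 0.66·(3.36×10^-8 + 2.60×10^-6)^0.04 = 0.3948 m = 395 mm
Check: V = 3.25 m/s, Re = 7.59×10^5, f = 0.01224, h_f = 33.2 m ≈ 35.3 m ✓

D ≈ 395 mm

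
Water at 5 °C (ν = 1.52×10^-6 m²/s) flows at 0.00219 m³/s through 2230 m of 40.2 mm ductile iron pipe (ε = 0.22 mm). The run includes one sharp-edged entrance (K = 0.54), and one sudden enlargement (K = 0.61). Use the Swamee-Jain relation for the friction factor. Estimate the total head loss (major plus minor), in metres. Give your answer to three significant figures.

V = 4Q/(πD²) = 1.725 m/s; V²/2g = 0.1517 m
Re = 4.56×10^4, ε/D = 0.00547 → f = 0.03346 (Swamee-Jain)
Major: h_f = f(L/D)·V²/2g = 0.03346·55473·0.1517 = 281.6 m
Minor: ΣK = 1.15; h_m = ΣK·V²/2g = 0.1745 m
Total H_L = 281.6 + 0.1745 = 281.8 m

H_L ≈ 282 m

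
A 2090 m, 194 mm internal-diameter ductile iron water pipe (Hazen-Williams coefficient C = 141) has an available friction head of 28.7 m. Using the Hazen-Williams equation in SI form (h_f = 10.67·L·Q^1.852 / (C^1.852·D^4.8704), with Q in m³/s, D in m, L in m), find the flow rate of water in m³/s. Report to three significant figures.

Q ≈ 0.0519 m³/s

Rearranging: Q = [h_f·C^1.852·D^4.8704 / (10.67·L)]^(1/1.852)
Q = [28.7·141^1.852·0.194^4.8704 / (10.67·2090)]^0.540 = 0.05195 m³/s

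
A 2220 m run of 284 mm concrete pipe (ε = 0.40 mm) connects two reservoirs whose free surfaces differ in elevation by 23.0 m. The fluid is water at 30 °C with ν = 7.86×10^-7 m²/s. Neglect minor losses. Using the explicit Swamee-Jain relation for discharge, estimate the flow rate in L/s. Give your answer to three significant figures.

Swamee-Jain (Type II): Q = -0.965·√(gD⁵h_f/L)·ln[ε/(3.7D) + √(3.17ν²L/(gD³h_f))]
√(gD⁵h_f/L) = √(9.81·0.284⁵·23.0/2220) = 0.01370
ε/(3.7D) = 3.81×10^-4; √(3.17ν²L/(gD³h_f)) = 2.90×10^-5
Q = -0.965·0.01370·ln(4.097×10^-4) = 0.1031 m³/s
Check: V = 1.63 m/s, Re = 5.88×10^5, f = 0.02189, h_f = 23.1 m ≈ 23.0 m ✓

Q ≈ 103 L/s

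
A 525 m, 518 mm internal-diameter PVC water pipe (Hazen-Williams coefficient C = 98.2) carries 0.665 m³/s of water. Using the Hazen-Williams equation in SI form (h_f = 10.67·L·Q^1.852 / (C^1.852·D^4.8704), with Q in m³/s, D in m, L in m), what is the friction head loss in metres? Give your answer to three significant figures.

h_f ≈ 13.2 m

h_f = 10.67·525·0.665^1.852 / (98.2^1.852·0.518^4.8704) = 13.25 m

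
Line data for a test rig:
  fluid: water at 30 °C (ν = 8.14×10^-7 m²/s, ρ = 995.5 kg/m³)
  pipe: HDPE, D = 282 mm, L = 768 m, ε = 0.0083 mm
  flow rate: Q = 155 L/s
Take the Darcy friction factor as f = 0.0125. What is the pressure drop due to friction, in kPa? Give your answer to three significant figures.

V = 4Q/(πD²) = 4·0.155/(π·0.282²) = 2.482 m/s
h_f = f(L/D)V²/(2g) = 0.01250·(768/0.282)·2.482²/(2·9.81) = 10.69 m
Δp = ρg·h_f = 995.5·9.81·10.69 = 104.4 kPa

Δp ≈ 104 kPa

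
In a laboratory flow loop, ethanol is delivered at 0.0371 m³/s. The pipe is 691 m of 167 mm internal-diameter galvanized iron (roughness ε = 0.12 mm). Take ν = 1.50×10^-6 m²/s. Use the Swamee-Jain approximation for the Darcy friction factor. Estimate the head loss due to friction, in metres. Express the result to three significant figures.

h_f ≈ 12.2 m

V = 4Q/(πD²) = 4·0.0371/(π·0.167²) = 1.694 m/s
Re = VD/ν = 1.694·0.167/1.50×10^-6 = 1.89×10^5 → turbulent
ε/D = 0.12/167 = 7.19×10^-4
Swamee-Jain: f = 0.02009
h_f = f(L/D)V²/(2g) = 0.02009·(691/0.167)·1.694²/(2·9.81) = 12.15 m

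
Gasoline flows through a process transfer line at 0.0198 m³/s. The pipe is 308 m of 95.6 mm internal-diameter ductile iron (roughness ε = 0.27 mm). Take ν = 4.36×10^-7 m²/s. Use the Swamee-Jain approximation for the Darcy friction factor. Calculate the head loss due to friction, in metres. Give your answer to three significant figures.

h_f ≈ 32.6 m

V = 4Q/(πD²) = 4·0.0198/(π·0.0956²) = 2.758 m/s
Re = VD/ν = 2.758·0.0956/4.36×10^-7 = 6.05×10^5 → turbulent
ε/D = 0.27/95.6 = 0.00282
Swamee-Jain: f = 0.02606
h_f = f(L/D)V²/(2g) = 0.02606·(308/0.0956)·2.758²/(2·9.81) = 32.56 m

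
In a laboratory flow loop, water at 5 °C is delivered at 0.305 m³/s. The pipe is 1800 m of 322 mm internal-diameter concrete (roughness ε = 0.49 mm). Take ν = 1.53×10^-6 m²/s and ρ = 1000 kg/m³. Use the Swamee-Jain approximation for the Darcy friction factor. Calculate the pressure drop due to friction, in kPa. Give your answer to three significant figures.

Δp ≈ 870 kPa

V = 4Q/(πD²) = 4·0.305/(π·0.322²) = 3.745 m/s
Re = VD/ν = 3.745·0.322/1.53×10^-6 = 7.88×10^5 → turbulent
ε/D = 0.49/322 = 0.00152
Swamee-Jain: f = 0.02218
h_f = f(L/D)V²/(2g) = 0.02218·(1800/0.322)·3.745²/(2·9.81) = 88.67 m
Δp = ρg·h_f = 1000·9.81·88.67 = 869.8 kPa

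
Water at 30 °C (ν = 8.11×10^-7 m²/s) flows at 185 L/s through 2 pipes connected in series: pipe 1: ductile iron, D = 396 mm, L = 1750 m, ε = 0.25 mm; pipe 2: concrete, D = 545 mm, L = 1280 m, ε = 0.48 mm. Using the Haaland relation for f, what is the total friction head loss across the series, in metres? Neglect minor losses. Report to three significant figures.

H ≈ 10.7 m

Pipe 1: V = 1.502 m/s, Re = 7.33×10^5, ε/D = 6.31×10^-4, f = 0.01814, h_1 = f(L/D)V²/2g = 9.221 m
Pipe 2: V = 0.7930 m/s, Re = 5.33×10^5, ε/D = 8.81×10^-4, f = 0.01962, h_2 = f(L/D)V²/2g = 1.477 m
Series → Q common, losses add: H = Σh = 10.70 m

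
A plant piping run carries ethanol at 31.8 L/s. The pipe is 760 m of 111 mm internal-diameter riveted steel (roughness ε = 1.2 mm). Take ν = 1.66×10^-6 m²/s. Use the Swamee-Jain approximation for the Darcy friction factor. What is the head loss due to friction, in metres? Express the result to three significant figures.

h_f ≈ 148 m

V = 4Q/(πD²) = 4·0.0318/(π·0.111²) = 3.286 m/s
Re = VD/ν = 3.286·0.111/1.66×10^-6 = 2.20×10^5 → turbulent
ε/D = 1.2/111 = 0.0108
Swamee-Jain: f = 0.03933
h_f = f(L/D)V²/(2g) = 0.03933·(760/0.111)·3.286²/(2·9.81) = 148.2 m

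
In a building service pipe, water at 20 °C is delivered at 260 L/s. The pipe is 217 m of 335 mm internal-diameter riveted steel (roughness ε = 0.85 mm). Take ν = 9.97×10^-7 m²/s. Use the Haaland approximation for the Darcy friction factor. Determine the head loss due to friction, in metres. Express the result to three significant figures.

h_f ≈ 7.23 m

V = 4Q/(πD²) = 4·0.260/(π·0.335²) = 2.950 m/s
Re = VD/ν = 2.950·0.335/9.97×10^-7 = 9.91×10^5 → turbulent
ε/D = 0.85/335 = 0.00254
Haaland: f = 0.02516
h_f = f(L/D)V²/(2g) = 0.02516·(217/0.335)·2.950²/(2·9.81) = 7.229 m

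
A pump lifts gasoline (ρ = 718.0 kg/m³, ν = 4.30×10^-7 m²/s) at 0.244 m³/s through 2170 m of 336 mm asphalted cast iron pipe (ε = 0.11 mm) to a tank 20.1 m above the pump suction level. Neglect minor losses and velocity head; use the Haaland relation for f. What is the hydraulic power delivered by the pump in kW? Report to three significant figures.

V = 4Q/(πD²) = 2.752 m/s; Re = 2.15×10^6; ε/D = 3.27×10^-4; f = 0.01554
h_f = f(L/D)V²/2g = 38.73 m
Total head H = z + h_f = 20.1 + 38.73 = 58.83 m
P_hyd = ρgQH = 718.0·9.81·0.244·58.83 = 101.1 kW

P_hyd ≈ 101 kW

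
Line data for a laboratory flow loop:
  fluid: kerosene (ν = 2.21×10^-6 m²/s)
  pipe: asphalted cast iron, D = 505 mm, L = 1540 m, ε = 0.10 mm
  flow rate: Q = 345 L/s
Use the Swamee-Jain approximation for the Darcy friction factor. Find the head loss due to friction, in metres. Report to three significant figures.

h_f ≈ 7.30 m

V = 4Q/(πD²) = 4·0.345/(π·0.505²) = 1.722 m/s
Re = VD/ν = 1.722·0.505/2.21×10^-6 = 3.94×10^5 → turbulent
ε/D = 0.10/505 = 1.98×10^-4
Swamee-Jain: f = 0.01584
h_f = f(L/D)V²/(2g) = 0.01584·(1540/0.505)·1.722²/(2·9.81) = 7.303 m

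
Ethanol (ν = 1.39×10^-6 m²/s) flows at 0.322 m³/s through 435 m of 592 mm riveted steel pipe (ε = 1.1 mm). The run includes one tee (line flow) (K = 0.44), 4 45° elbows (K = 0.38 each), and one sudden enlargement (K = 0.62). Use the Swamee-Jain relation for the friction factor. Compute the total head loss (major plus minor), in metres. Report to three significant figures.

V = 4Q/(πD²) = 1.170 m/s; V²/2g = 0.06975 m
Re = 4.98×10^5, ε/D = 0.00186 → f = 0.02347 (Swamee-Jain)
Major: h_f = f(L/D)·V²/2g = 0.02347·734.8·0.06975 = 1.203 m
Minor: ΣK = 2.58; h_m = ΣK·V²/2g = 0.1800 m
Total H_L = 1.203 + 0.1800 = 1.383 m

H_L ≈ 1.38 m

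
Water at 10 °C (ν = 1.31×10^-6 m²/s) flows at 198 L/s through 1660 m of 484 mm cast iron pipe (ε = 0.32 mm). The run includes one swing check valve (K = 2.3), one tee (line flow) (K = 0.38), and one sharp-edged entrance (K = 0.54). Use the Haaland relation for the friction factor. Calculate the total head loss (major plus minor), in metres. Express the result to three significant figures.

V = 4Q/(πD²) = 1.076 m/s; V²/2g = 0.05903 m
Re = 3.98×10^5, ε/D = 6.61×10^-4 → f = 0.01870 (Haaland)
Major: h_f = f(L/D)·V²/2g = 0.01870·3430·0.05903 = 3.785 m
Minor: ΣK = 3.22; h_m = ΣK·V²/2g = 0.1901 m
Total H_L = 3.785 + 0.1901 = 3.975 m

H_L ≈ 3.98 m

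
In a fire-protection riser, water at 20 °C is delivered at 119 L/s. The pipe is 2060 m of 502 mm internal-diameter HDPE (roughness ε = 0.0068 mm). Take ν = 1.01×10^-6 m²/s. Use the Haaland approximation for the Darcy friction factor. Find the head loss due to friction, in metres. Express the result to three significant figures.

V = 4Q/(πD²) = 4·0.119/(π·0.502²) = 0.6012 m/s
Re = VD/ν = 0.6012·0.502/1.01×10^-6 = 2.99×10^5 → turbulent
ε/D = 0.0068/502 = 1.35×10^-5
Haaland: f = 0.01446
h_f = f(L/D)V²/(2g) = 0.01446·(2060/0.502)·0.6012²/(2·9.81) = 1.094 m

h_f ≈ 1.09 m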